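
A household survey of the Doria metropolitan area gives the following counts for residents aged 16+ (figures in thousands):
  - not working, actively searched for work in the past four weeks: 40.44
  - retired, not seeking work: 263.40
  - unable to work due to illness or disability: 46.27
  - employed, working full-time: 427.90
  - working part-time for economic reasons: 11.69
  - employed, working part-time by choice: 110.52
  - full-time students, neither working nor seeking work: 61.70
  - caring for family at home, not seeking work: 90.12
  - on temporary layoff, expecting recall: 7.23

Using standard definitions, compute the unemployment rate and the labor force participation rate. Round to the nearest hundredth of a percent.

Unemployment rate ≈ 7.97%; labor force participation rate ≈ 56.43%.

Employed = 427.90 + 11.69 + 110.52 = 550.11 thousand (anyone who worked, including part-time for economic reasons, counts as employed).
Unemployed = 40.44 + 7.23 = 47.67 thousand (jobless and actively searching, or on temporary layoff).
Labor force = 550.11 + 47.67 = 597.78 thousand.
Not in labor force = 263.40 + 46.27 + 61.70 + 90.12 = 461.49 thousand (those not working and not actively searching are outside the labor force).
Civilian working-age population = 597.78 + 461.49 = 1,059.27 thousand.
Unemployment rate = 47.67 / 597.78 = 7.97%.
Labor force participation rate = 597.78 / 1,059.27 = 56.43%.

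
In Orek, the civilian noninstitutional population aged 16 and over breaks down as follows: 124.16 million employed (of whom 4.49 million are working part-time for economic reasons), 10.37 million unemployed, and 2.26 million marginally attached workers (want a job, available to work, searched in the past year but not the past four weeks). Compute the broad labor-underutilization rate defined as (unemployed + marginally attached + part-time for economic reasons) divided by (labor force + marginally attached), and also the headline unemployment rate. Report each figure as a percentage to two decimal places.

Broad underutilization rate ≈ 12.52%; headline unemployment rate ≈ 7.71%.

Labor force = 124.16 + 10.37 = 134.53 million.
Numerator = 10.37 + 2.26 + 4.49 = 17.12 million.
Denominator = 134.53 + 2.26 = 136.79 million.
Broad rate = 17.12 / 136.79 = 12.52%.
Headline unemployment rate = 10.37 / 134.53 = 7.71%.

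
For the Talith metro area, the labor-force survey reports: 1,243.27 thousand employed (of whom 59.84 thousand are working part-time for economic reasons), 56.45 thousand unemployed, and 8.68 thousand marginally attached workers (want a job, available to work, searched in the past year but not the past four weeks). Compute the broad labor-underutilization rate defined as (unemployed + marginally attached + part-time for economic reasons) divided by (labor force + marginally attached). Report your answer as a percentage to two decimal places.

Labor force = 1,243.27 + 56.45 = 1,299.72 thousand.
Numerator = 56.45 + 8.68 + 59.84 = 124.97 thousand.
Denominator = 1,299.72 + 8.68 = 1,308.40 thousand.
Broad rate = 124.97 / 1,308.40 = 9.55%.

Broad underutilization rate ≈ 9.55%.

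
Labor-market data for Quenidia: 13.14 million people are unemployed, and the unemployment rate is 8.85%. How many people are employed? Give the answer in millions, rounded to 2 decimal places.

About 135.33 million are employed.

Labor force = U / u = 13.14 / 0.0885 ≈ 148.47 million.
Employed = labor force − unemployed = 148.47 − 13.14 = 135.33 million.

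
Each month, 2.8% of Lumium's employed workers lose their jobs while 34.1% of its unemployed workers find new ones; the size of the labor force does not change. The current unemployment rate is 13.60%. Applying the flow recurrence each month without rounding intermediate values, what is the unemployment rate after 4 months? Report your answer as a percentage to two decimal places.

Unemployment rate after four months ≈ 8.54%.

With a fixed labor force, u_{t+1} = u_t + s·(1−u_t) − f·u_t = u_t·(1−s−f) + s.
Here 1−s−f = 0.631 and s = 0.028.
u_1 = 0.136000 × 0.631 + 0.028 = 0.113816.
u_2 = 0.113816 × 0.631 + 0.028 = 0.099818.
u_3 = 0.099818 × 0.631 + 0.028 = 0.090985.
u_4 = 0.090985 × 0.631 + 0.028 = 0.085412.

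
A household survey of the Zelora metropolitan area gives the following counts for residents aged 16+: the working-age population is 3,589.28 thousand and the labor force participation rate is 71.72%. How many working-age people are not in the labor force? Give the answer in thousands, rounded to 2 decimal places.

About 1,015.05 thousand are not in the labor force.

Share not in the labor force = 1 − 0.7172 = 0.2828.
Not in labor force = 0.2828 × 3,589.28 ≈ 1,015.05 thousand.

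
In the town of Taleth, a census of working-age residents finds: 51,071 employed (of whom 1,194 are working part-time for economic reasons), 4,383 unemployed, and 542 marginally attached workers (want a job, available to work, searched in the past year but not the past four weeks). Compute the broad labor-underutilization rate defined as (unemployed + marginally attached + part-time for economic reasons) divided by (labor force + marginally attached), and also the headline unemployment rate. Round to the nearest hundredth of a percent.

Broad underutilization rate ≈ 10.93%; headline unemployment rate ≈ 7.90%.

Labor force = 51,071 + 4,383 = 55,454.
Numerator = 4,383 + 542 + 1,194 = 6,119.
Denominator = 55,454 + 542 = 55,996.
Broad rate = 6,119 / 55,996 = 10.93%.
Headline unemployment rate = 4,383 / 55,454 = 7.90%.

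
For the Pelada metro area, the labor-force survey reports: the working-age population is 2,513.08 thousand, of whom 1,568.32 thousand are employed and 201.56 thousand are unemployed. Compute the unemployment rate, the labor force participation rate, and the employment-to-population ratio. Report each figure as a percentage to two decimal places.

Labor force = employed + unemployed = 1,568.32 + 201.56 = 1,769.88 thousand.
Unemployment rate = 201.56 / 1,769.88 = 11.39%.
Labor force participation rate = 1,769.88 / 2,513.08 = 70.43%.
Employment-population ratio = 1,568.32 / 2,513.08 = 62.41%.

Unemployment rate ≈ 11.39%; labor force participation rate ≈ 70.43%; employment-population ratio ≈ 62.41%.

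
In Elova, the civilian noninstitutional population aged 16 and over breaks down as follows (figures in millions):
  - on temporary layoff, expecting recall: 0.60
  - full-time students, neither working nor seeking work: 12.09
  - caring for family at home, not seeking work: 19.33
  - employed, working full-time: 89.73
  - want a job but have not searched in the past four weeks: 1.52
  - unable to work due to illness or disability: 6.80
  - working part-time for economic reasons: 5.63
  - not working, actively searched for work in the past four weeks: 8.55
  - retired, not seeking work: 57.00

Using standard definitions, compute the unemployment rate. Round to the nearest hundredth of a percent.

Unemployment rate ≈ 8.76%.

Employed = 89.73 + 5.63 = 95.36 million (anyone who worked, including part-time for economic reasons, counts as employed).
Unemployed = 0.60 + 8.55 = 9.15 million (jobless and actively searching, or on temporary layoff).
Labor force = 95.36 + 9.15 = 104.51 million.
Unemployment rate = 9.15 / 104.51 = 8.76%.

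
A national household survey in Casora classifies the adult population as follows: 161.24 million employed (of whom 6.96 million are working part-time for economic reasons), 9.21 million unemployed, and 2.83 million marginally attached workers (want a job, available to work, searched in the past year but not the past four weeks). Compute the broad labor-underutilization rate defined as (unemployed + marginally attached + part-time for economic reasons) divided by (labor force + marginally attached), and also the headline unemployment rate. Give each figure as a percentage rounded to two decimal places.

Broad underutilization rate ≈ 10.96%; headline unemployment rate ≈ 5.40%.

Labor force = 161.24 + 9.21 = 170.45 million.
Numerator = 9.21 + 2.83 + 6.96 = 19.00 million.
Denominator = 170.45 + 2.83 = 173.28 million.
Broad rate = 19.00 / 173.28 = 10.96%.
Headline unemployment rate = 9.21 / 170.45 = 5.40%.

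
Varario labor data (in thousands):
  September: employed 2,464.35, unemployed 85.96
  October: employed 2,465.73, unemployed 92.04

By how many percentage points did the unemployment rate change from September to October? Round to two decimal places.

September: labor force = 2,464.35 + 85.96 = 2,550.31; u = 85.96/2,550.31 = 3.37%.
October: labor force = 2,465.73 + 92.04 = 2,557.77; u = 92.04/2,557.77 = 3.60%.
Change = 3.60% − 3.37% = +0.23 pp.

The unemployment rate changed by +0.23 percentage points.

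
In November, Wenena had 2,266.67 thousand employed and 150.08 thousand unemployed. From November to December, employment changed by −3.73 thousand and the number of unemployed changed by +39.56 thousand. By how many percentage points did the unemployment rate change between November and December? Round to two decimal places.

The unemployment rate changed by +1.52 percentage points.

November: labor force = 2,266.67 + 150.08 = 2,416.75; u = 150.08/2,416.75 = 6.21%.
December: labor force = 2,262.94 + 189.64 = 2,452.58; u = 189.64/2,452.58 = 7.73%.
Change = 7.73% − 6.21% = +1.52 pp.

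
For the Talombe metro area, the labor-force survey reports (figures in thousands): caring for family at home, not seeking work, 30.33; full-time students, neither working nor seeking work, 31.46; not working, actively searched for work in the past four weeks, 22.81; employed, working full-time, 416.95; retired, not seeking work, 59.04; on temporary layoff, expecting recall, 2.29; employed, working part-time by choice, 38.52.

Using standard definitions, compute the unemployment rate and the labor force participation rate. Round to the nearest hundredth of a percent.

Employed = 416.95 + 38.52 = 455.47 thousand.
Unemployed = 22.81 + 2.29 = 25.10 thousand (jobless and actively searching, or on temporary layoff).
Labor force = 455.47 + 25.10 = 480.57 thousand.
Not in labor force = 30.33 + 31.46 + 59.04 = 120.83 thousand (those not working and not actively searching are outside the labor force).
Civilian working-age population = 480.57 + 120.83 = 601.40 thousand.
Unemployment rate = 25.10 / 480.57 = 5.22%.
Labor force participation rate = 480.57 / 601.40 = 79.91%.

Unemployment rate ≈ 5.22%; labor force participation rate ≈ 79.91%.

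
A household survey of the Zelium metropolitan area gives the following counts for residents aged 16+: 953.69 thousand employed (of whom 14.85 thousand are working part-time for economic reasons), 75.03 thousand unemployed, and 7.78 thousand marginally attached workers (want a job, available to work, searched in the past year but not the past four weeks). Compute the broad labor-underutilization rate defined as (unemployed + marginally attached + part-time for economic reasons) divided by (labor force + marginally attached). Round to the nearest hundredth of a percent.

Broad underutilization rate ≈ 9.42%.

Labor force = 953.69 + 75.03 = 1,028.72 thousand.
Numerator = 75.03 + 7.78 + 14.85 = 97.66 thousand.
Denominator = 1,028.72 + 7.78 = 1,036.50 thousand.
Broad rate = 97.66 / 1,036.50 = 9.42%.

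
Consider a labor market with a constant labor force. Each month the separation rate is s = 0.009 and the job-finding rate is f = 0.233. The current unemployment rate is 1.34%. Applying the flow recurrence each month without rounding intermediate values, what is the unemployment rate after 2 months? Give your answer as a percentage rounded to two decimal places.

Unemployment rate after two months ≈ 2.35%.

With a fixed labor force, u_{t+1} = u_t + s·(1−u_t) − f·u_t = u_t·(1−s−f) + s.
Here 1−s−f = 0.758 and s = 0.009.
u_1 = 0.013400 × 0.758 + 0.009 = 0.019157.
u_2 = 0.019157 × 0.758 + 0.009 = 0.023521.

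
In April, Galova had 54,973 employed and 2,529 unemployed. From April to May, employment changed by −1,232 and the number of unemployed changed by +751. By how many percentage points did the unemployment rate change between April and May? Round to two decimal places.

The unemployment rate changed by +1.35 percentage points.

April: labor force = 54,973 + 2,529 = 57,502; u = 2,529/57,502 = 4.40%.
May: labor force = 53,741 + 3,280 = 57,021; u = 3,280/57,021 = 5.75%.
Change = 5.75% − 4.40% = +1.35 pp.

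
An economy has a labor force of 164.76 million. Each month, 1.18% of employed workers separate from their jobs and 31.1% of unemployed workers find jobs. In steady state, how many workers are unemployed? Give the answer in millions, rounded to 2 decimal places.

About 6.02 million are unemployed in steady state.

Steady-state unemployment rate u* = s/(s+f) = 1.18/(1.18+31.1) = 0.036555.
Unemployed = u* × labor force = 0.036555 × 164.76 ≈ 6.02 million.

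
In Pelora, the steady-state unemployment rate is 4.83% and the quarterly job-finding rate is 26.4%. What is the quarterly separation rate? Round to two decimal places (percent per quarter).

Separation rate ≈ 1.34% per quarter.

From u* = s/(s+f): s = u·f/(1−u).
s = 0.0483 × 26.4 / (1 − 0.0483) = 1.2751 / 0.9517 ≈ 1.34% per quarter.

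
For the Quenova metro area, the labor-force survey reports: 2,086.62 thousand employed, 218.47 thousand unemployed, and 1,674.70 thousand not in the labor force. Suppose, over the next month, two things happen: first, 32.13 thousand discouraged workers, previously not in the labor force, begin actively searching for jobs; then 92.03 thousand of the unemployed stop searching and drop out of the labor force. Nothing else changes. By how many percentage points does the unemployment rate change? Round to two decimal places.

The unemployment rate changes by −2.42 percentage points.

Initially, labor force = 2,086.62 + 218.47 = 2,305.09 thousand, so u = 218.47/2,305.09 = 9.48%.
After the first change, unemployed and labor force both rise by 32.13 → E = 2,086.62, U = 250.60, labor force = 2,337.22 thousand.
After the second change, unemployed and labor force both fall by 92.03 → E = 2,086.62, U = 158.57, labor force = 2,245.19 thousand.
New unemployment rate = 158.57 / 2,245.19 = 7.06%.
Change = 7.06% − 9.48% = −2.42 percentage points.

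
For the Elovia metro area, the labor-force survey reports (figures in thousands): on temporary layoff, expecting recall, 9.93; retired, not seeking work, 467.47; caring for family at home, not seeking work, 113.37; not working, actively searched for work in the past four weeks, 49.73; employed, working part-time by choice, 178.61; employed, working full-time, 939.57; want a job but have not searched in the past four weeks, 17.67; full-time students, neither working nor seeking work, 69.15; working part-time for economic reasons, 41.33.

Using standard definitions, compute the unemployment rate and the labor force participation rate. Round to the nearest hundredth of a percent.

Employed = 178.61 + 939.57 + 41.33 = 1,159.51 thousand (anyone who worked, including part-time for economic reasons, counts as employed).
Unemployed = 9.93 + 49.73 = 59.66 thousand (jobless and actively searching, or on temporary layoff).
Labor force = 1,159.51 + 59.66 = 1,219.17 thousand.
Not in labor force = 467.47 + 113.37 + 17.67 + 69.15 = 667.66 thousand (those not working and not actively searching are outside the labor force — including those who want a job but have given up searching).
Civilian working-age population = 1,219.17 + 667.66 = 1,886.83 thousand.
Unemployment rate = 59.66 / 1,219.17 = 4.89%.
Labor force participation rate = 1,219.17 / 1,886.83 = 64.61%.

Unemployment rate ≈ 4.89%; labor force participation rate ≈ 64.61%.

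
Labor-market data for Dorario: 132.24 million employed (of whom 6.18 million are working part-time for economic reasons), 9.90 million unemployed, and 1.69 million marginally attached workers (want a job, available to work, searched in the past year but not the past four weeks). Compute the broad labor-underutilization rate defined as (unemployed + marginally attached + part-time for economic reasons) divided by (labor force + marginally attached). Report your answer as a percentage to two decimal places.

Labor force = 132.24 + 9.90 = 142.14 million.
Numerator = 9.90 + 1.69 + 6.18 = 17.77 million.
Denominator = 142.14 + 1.69 = 143.83 million.
Broad rate = 17.77 / 143.83 = 12.35%.

Broad underutilization rate ≈ 12.35%.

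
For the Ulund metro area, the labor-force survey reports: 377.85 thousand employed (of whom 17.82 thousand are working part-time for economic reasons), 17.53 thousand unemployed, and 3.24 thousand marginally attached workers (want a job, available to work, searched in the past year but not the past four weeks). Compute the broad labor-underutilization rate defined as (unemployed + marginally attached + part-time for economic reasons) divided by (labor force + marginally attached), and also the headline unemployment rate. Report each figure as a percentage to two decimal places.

Labor force = 377.85 + 17.53 = 395.38 thousand.
Numerator = 17.53 + 3.24 + 17.82 = 38.59 thousand.
Denominator = 395.38 + 3.24 = 398.62 thousand.
Broad rate = 38.59 / 398.62 = 9.68%.
Headline unemployment rate = 17.53 / 395.38 = 4.43%.

Broad underutilization rate ≈ 9.68%; headline unemployment rate ≈ 4.43%.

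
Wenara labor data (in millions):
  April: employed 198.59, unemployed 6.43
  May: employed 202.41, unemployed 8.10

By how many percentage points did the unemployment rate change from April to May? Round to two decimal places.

April: labor force = 198.59 + 6.43 = 205.02; u = 6.43/205.02 = 3.14%.
May: labor force = 202.41 + 8.10 = 210.51; u = 8.10/210.51 = 3.85%.
Change = 3.85% − 3.14% = +0.71 pp.

The unemployment rate changed by +0.71 percentage points.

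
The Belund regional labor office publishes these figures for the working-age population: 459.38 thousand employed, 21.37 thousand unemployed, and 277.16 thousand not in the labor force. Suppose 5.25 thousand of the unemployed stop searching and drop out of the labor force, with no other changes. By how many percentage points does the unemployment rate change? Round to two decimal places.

Initially, labor force = 459.38 + 21.37 = 480.75 thousand, so u = 21.37/480.75 = 4.45%.
After the change, unemployed and labor force both fall by 5.25 → E = 459.38, U = 16.12, labor force = 475.50 thousand.
New unemployment rate = 16.12 / 475.50 = 3.39%.
Change = 3.39% − 4.45% = −1.06 percentage points.

The unemployment rate changes by −1.06 percentage points.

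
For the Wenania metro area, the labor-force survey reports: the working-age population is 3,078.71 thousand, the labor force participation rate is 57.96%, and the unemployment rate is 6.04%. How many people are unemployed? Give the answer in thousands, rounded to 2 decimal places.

About 107.78 thousand are unemployed.

Labor force = 0.5796 × 3,078.71 = 1,784.42 thousand.
Unemployed = 0.0604 × 1,784.42 ≈ 107.78 thousand.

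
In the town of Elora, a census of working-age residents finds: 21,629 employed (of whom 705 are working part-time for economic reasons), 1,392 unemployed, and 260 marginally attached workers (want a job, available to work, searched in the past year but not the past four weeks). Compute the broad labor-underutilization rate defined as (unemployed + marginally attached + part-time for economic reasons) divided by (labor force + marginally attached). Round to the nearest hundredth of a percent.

Broad underutilization rate ≈ 10.12%.

Labor force = 21,629 + 1,392 = 23,021.
Numerator = 1,392 + 260 + 705 = 2,357.
Denominator = 23,021 + 260 = 23,281.
Broad rate = 2,357 / 23,281 = 10.12%.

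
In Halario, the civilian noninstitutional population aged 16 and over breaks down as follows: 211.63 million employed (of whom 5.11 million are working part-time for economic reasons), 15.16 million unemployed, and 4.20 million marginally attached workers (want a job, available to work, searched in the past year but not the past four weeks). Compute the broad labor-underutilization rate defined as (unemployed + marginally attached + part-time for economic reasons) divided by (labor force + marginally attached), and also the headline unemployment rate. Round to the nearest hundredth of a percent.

Labor force = 211.63 + 15.16 = 226.79 million.
Numerator = 15.16 + 4.20 + 5.11 = 24.47 million.
Denominator = 226.79 + 4.20 = 230.99 million.
Broad rate = 24.47 / 230.99 = 10.59%.
Headline unemployment rate = 15.16 / 226.79 = 6.68%.

Broad underutilization rate ≈ 10.59%; headline unemployment rate ≈ 6.68%.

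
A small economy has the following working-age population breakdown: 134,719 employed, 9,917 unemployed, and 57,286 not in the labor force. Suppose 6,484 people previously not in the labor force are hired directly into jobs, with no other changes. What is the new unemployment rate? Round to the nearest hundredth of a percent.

Initially, labor force = 134,719 + 9,917 = 144,636, so u = 9,917/144,636 = 6.86%.
After the change, employed and labor force both rise by 6,484; unemployed unchanged → E = 141,203, U = 9,917, labor force = 151,120.
New unemployment rate = 9,917 / 151,120 = 6.56%.

New unemployment rate ≈ 6.56%.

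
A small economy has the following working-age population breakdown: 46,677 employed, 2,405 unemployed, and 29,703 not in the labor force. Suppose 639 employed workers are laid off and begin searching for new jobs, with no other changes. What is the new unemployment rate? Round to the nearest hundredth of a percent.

New unemployment rate ≈ 6.20%.

Initially, labor force = 46,677 + 2,405 = 49,082, so u = 2,405/49,082 = 4.90%.
After the change, employed falls and unemployed rises by 639; labor force unchanged → E = 46,038, U = 3,044, labor force = 49,082.
New unemployment rate = 3,044 / 49,082 = 6.20%.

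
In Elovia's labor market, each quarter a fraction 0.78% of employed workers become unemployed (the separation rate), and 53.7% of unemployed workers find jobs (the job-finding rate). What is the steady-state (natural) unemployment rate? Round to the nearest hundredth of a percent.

At steady state the flows balance: s·E = f·U, so U/(E+U) = s/(s+f).
u* = 0.78 / (0.78 + 53.7) = 0.78 / 54.48 = 1.43%.

Steady-state unemployment rate ≈ 1.43%.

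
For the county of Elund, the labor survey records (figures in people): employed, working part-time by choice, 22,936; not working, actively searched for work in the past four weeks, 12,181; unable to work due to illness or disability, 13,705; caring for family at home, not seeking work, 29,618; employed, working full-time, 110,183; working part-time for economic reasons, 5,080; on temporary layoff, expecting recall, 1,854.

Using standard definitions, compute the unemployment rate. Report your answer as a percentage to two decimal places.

Employed = 22,936 + 110,183 + 5,080 = 138,199 (anyone who worked, including part-time for economic reasons, counts as employed).
Unemployed = 12,181 + 1,854 = 14,035 (jobless and actively searching, or on temporary layoff).
Labor force = 138,199 + 14,035 = 152,234.
Unemployment rate = 14,035 / 152,234 = 9.22%.

Unemployment rate ≈ 9.22%.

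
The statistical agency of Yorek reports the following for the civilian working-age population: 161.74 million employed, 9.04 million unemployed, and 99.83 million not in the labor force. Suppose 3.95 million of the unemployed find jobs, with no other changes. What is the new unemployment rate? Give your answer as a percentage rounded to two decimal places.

New unemployment rate ≈ 2.98%.

Initially, labor force = 161.74 + 9.04 = 170.78 million, so u = 9.04/170.78 = 5.29%.
After the change, unemployed falls and employed rises by 3.95; labor force unchanged → E = 165.69, U = 5.09, labor force = 170.78 million.
New unemployment rate = 5.09 / 170.78 = 2.98%.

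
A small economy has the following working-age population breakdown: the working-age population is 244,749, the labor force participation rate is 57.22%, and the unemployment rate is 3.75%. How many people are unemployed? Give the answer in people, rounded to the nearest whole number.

About 5,252 are unemployed.

Labor force = 0.5722 × 244,749 = 140,045.
Unemployed = 0.0375 × 140,045 ≈ 5,252.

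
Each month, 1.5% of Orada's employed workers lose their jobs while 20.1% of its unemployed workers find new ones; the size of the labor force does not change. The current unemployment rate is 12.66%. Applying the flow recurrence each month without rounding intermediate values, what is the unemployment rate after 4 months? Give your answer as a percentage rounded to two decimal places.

Unemployment rate after four months ≈ 9.10%.

With a fixed labor force, u_{t+1} = u_t + s·(1−u_t) − f·u_t = u_t·(1−s−f) + s.
Here 1−s−f = 0.784 and s = 0.015.
u_1 = 0.126600 × 0.784 + 0.015 = 0.114254.
u_2 = 0.114254 × 0.784 + 0.015 = 0.104575.
u_3 = 0.104575 × 0.784 + 0.015 = 0.096987.
u_4 = 0.096987 × 0.784 + 0.015 = 0.091038.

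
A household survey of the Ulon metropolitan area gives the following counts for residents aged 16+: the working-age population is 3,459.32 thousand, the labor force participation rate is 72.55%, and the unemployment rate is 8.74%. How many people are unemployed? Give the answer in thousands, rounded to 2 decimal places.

About 219.35 thousand are unemployed.

Labor force = 0.7255 × 3,459.32 = 2,509.74 thousand.
Unemployed = 0.0874 × 2,509.74 ≈ 219.35 thousand.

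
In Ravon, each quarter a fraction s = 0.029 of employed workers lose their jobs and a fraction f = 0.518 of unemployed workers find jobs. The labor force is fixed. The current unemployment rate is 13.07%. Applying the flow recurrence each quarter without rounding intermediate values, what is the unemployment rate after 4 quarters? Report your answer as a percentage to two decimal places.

With a fixed labor force, u_{t+1} = u_t + s·(1−u_t) − f·u_t = u_t·(1−s−f) + s.
Here 1−s−f = 0.453 and s = 0.029.
u_1 = 0.130700 × 0.453 + 0.029 = 0.088207.
u_2 = 0.088207 × 0.453 + 0.029 = 0.068958.
u_3 = 0.068958 × 0.453 + 0.029 = 0.060238.
u_4 = 0.060238 × 0.453 + 0.029 = 0.056288.

Unemployment rate after four quarters ≈ 5.63%.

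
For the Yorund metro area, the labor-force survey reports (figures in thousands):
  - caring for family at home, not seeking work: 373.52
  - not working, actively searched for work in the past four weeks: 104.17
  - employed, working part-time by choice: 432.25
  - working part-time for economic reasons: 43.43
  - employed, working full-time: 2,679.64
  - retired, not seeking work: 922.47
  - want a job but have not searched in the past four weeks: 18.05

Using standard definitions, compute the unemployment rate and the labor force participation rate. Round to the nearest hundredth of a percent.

Unemployment rate ≈ 3.20%; labor force participation rate ≈ 71.27%.

Employed = 432.25 + 43.43 + 2,679.64 = 3,155.32 thousand (anyone who worked, including part-time for economic reasons, counts as employed).
Unemployed = 104.17 thousand.
Labor force = 3,155.32 + 104.17 = 3,259.49 thousand.
Not in labor force = 373.52 + 922.47 + 18.05 = 1,314.04 thousand (those not working and not actively searching are outside the labor force — including those who want a job but have given up searching).
Civilian working-age population = 3,259.49 + 1,314.04 = 4,573.53 thousand.
Unemployment rate = 104.17 / 3,259.49 = 3.20%.
Labor force participation rate = 3,259.49 / 4,573.53 = 71.27%.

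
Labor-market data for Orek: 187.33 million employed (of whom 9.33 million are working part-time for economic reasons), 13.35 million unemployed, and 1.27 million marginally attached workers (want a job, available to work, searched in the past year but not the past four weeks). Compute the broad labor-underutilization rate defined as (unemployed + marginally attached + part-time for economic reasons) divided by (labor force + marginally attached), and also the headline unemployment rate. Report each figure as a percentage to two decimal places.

Broad underutilization rate ≈ 11.86%; headline unemployment rate ≈ 6.65%.

Labor force = 187.33 + 13.35 = 200.68 million.
Numerator = 13.35 + 1.27 + 9.33 = 23.95 million.
Denominator = 200.68 + 1.27 = 201.95 million.
Broad rate = 23.95 / 201.95 = 11.86%.
Headline unemployment rate = 13.35 / 200.68 = 6.65%.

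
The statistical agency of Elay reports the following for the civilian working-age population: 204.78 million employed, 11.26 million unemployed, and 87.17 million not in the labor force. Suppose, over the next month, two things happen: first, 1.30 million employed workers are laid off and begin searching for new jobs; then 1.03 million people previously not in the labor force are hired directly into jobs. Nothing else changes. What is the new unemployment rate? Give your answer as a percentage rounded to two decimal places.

New unemployment rate ≈ 5.79%.

Initially, labor force = 204.78 + 11.26 = 216.04 million, so u = 11.26/216.04 = 5.21%.
After the first change, employed falls and unemployed rises by 1.30; labor force unchanged → E = 203.48, U = 12.56, labor force = 216.04 million.
After the second change, employed and labor force both rise by 1.03; unemployed unchanged → E = 204.51, U = 12.56, labor force = 217.07 million.
New unemployment rate = 12.56 / 217.07 = 5.79%.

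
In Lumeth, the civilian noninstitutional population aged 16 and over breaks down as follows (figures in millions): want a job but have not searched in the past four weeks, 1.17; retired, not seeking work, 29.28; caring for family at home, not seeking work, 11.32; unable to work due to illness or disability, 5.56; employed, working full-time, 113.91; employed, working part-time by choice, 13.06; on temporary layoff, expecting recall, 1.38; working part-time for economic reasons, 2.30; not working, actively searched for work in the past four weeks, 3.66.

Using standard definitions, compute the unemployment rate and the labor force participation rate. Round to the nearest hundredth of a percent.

Unemployment rate ≈ 3.75%; labor force participation rate ≈ 73.94%.

Employed = 113.91 + 13.06 + 2.30 = 129.27 million (anyone who worked, including part-time for economic reasons, counts as employed).
Unemployed = 1.38 + 3.66 = 5.04 million (jobless and actively searching, or on temporary layoff).
Labor force = 129.27 + 5.04 = 134.31 million.
Not in labor force = 1.17 + 29.28 + 11.32 + 5.56 = 47.33 million (those not working and not actively searching are outside the labor force — including those who want a job but have given up searching).
Civilian working-age population = 134.31 + 47.33 = 181.64 million.
Unemployment rate = 5.04 / 134.31 = 3.75%.
Labor force participation rate = 134.31 / 181.64 = 73.94%.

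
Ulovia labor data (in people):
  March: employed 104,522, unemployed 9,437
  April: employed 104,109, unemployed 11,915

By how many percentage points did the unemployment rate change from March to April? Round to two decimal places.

March: labor force = 104,522 + 9,437 = 113,959; u = 9,437/113,959 = 8.28%.
April: labor force = 104,109 + 11,915 = 116,024; u = 11,915/116,024 = 10.27%.
Change = 10.27% − 8.28% = +1.99 pp.

The unemployment rate changed by +1.99 percentage points.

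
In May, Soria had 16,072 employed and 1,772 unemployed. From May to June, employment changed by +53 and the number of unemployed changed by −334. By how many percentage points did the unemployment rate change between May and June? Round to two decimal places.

The unemployment rate changed by −1.74 percentage points.

May: labor force = 16,072 + 1,772 = 17,844; u = 1,772/17,844 = 9.93%.
June: labor force = 16,125 + 1,438 = 17,563; u = 1,438/17,563 = 8.19%.
Change = 8.19% − 9.93% = −1.74 pp.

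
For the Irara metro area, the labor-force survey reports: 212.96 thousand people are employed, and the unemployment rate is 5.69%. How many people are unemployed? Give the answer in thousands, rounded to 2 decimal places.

Let U be the number unemployed. The labor force is E + U, and U/(E+U) = 0.0569.
So U = 0.0569 × 212.96 / (1 − 0.0569) = 12.1174 / 0.9431 ≈ 12.85 thousand.

About 12.85 thousand are unemployed.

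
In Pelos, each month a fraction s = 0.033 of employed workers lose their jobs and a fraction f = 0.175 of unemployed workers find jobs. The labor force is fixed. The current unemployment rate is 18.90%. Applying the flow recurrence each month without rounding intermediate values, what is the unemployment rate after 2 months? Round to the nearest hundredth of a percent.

Unemployment rate after two months ≈ 17.77%.

With a fixed labor force, u_{t+1} = u_t + s·(1−u_t) − f·u_t = u_t·(1−s−f) + s.
Here 1−s−f = 0.792 and s = 0.033.
u_1 = 0.189000 × 0.792 + 0.033 = 0.182688.
u_2 = 0.182688 × 0.792 + 0.033 = 0.177689.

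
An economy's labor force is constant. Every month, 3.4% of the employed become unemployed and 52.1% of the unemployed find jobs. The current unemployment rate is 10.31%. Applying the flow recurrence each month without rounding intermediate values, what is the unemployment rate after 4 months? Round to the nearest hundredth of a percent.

With a fixed labor force, u_{t+1} = u_t + s·(1−u_t) − f·u_t = u_t·(1−s−f) + s.
Here 1−s−f = 0.445 and s = 0.034.
u_1 = 0.103100 × 0.445 + 0.034 = 0.079879.
u_2 = 0.079879 × 0.445 + 0.034 = 0.069546.
u_3 = 0.069546 × 0.445 + 0.034 = 0.064948.
u_4 = 0.064948 × 0.445 + 0.034 = 0.062902.

Unemployment rate after four months ≈ 6.29%.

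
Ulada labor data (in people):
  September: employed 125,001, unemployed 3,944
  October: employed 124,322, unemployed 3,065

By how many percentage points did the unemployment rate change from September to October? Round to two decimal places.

The unemployment rate changed by −0.65 percentage points.

September: labor force = 125,001 + 3,944 = 128,945; u = 3,944/128,945 = 3.06%.
October: labor force = 124,322 + 3,065 = 127,387; u = 3,065/127,387 = 2.41%.
Change = 2.41% − 3.06% = −0.65 pp.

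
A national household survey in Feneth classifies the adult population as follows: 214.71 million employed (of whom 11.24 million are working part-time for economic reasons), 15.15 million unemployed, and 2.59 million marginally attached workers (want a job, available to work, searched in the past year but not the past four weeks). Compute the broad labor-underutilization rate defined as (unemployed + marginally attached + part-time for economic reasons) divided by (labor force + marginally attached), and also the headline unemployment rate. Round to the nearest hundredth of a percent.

Labor force = 214.71 + 15.15 = 229.86 million.
Numerator = 15.15 + 2.59 + 11.24 = 28.98 million.
Denominator = 229.86 + 2.59 = 232.45 million.
Broad rate = 28.98 / 232.45 = 12.47%.
Headline unemployment rate = 15.15 / 229.86 = 6.59%.

Broad underutilization rate ≈ 12.47%; headline unemployment rate ≈ 6.59%.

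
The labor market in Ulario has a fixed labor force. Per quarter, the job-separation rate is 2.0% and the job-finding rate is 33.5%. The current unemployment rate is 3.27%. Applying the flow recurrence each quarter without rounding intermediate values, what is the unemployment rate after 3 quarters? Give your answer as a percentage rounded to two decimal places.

Unemployment rate after three quarters ≈ 5.00%.

With a fixed labor force, u_{t+1} = u_t + s·(1−u_t) − f·u_t = u_t·(1−s−f) + s.
Here 1−s−f = 0.645 and s = 0.020.
u_1 = 0.032700 × 0.645 + 0.020 = 0.041092.
u_2 = 0.041092 × 0.645 + 0.020 = 0.046504.
u_3 = 0.046504 × 0.645 + 0.020 = 0.049995.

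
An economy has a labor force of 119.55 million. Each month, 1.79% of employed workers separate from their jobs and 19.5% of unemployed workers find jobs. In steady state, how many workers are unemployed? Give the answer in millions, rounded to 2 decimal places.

About 10.05 million are unemployed in steady state.

Steady-state unemployment rate u* = s/(s+f) = 1.79/(1.79+19.5) = 0.084077.
Unemployed = u* × labor force = 0.084077 × 119.55 ≈ 10.05 million.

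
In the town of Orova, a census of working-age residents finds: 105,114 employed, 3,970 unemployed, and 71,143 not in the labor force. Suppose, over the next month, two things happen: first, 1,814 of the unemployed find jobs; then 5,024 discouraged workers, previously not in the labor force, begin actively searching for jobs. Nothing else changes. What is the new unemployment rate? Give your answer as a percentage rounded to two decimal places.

Initially, labor force = 105,114 + 3,970 = 109,084, so u = 3,970/109,084 = 3.64%.
After the first change, unemployed falls and employed rises by 1,814; labor force unchanged → E = 106,928, U = 2,156, labor force = 109,084.
After the second change, unemployed and labor force both rise by 5,024 → E = 106,928, U = 7,180, labor force = 114,108.
New unemployment rate = 7,180 / 114,108 = 6.29%.

New unemployment rate ≈ 6.29%.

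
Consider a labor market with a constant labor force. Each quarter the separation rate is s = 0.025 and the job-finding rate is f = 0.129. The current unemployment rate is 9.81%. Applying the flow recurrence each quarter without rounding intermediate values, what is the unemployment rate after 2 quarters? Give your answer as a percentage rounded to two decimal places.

With a fixed labor force, u_{t+1} = u_t + s·(1−u_t) − f·u_t = u_t·(1−s−f) + s.
Here 1−s−f = 0.846 and s = 0.025.
u_1 = 0.098100 × 0.846 + 0.025 = 0.107993.
u_2 = 0.107993 × 0.846 + 0.025 = 0.116362.

Unemployment rate after two quarters ≈ 11.64%.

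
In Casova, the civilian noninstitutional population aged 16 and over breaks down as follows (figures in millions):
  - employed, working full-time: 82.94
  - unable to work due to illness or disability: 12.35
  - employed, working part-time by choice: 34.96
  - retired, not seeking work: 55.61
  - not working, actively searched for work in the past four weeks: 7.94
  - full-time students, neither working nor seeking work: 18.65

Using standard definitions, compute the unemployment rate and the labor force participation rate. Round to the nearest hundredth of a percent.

Employed = 82.94 + 34.96 = 117.90 million.
Unemployed = 7.94 million.
Labor force = 117.90 + 7.94 = 125.84 million.
Not in labor force = 12.35 + 55.61 + 18.65 = 86.61 million (those not working and not actively searching are outside the labor force).
Civilian working-age population = 125.84 + 86.61 = 212.45 million.
Unemployment rate = 7.94 / 125.84 = 6.31%.
Labor force participation rate = 125.84 / 212.45 = 59.23%.

Unemployment rate ≈ 6.31%; labor force participation rate ≈ 59.23%.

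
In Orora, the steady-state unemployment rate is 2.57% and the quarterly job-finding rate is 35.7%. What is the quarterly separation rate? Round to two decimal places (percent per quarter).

From u* = s/(s+f): s = u·f/(1−u).
s = 0.0257 × 35.7 / (1 − 0.0257) = 0.9175 / 0.9743 ≈ 0.94% per quarter.

Separation rate ≈ 0.94% per quarter.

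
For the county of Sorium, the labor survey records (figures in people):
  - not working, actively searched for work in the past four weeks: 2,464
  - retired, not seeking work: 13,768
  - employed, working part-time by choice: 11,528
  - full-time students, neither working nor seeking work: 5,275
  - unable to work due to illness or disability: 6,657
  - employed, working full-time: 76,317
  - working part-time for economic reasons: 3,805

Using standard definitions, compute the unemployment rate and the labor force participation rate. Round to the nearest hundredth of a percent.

Unemployment rate ≈ 2.62%; labor force participation rate ≈ 78.55%.

Employed = 11,528 + 76,317 + 3,805 = 91,650 (anyone who worked, including part-time for economic reasons, counts as employed).
Unemployed = 2,464.
Labor force = 91,650 + 2,464 = 94,114.
Not in labor force = 13,768 + 5,275 + 6,657 = 25,700 (those not working and not actively searching are outside the labor force).
Civilian working-age population = 94,114 + 25,700 = 119,814.
Unemployment rate = 2,464 / 94,114 = 2.62%.
Labor force participation rate = 94,114 / 119,814 = 78.55%.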